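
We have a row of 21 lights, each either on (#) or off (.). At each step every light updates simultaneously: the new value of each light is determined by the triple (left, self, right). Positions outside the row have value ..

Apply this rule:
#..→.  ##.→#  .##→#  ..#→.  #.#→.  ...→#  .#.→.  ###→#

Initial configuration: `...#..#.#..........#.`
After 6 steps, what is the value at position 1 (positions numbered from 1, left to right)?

##........########...
##.######.########.##
##.######.########.##  (fixed point — unchanged through step 6)
position 1 holds #

#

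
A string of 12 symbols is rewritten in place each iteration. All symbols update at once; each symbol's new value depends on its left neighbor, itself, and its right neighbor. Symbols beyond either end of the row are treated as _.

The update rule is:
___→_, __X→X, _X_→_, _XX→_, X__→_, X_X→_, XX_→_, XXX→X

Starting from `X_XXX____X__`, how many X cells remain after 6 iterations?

___X____X___
__X____X____
_X____X_____
X____X______
____X_______
___X________
count of X: 1

1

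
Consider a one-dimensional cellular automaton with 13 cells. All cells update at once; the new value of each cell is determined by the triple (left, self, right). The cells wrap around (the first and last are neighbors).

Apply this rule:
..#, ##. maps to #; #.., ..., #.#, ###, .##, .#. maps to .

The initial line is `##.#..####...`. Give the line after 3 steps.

.#...#...#..#
....#...#..#.
...#...#..#..

...#...#..#..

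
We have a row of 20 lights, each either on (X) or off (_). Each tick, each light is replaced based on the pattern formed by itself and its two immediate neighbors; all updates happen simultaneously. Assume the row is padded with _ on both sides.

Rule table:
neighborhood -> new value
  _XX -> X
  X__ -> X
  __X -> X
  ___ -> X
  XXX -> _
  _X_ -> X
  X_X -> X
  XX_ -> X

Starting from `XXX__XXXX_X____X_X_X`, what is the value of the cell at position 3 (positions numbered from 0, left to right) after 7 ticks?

X_XXXX__XXXXXXXXXXXX
XXX__XXXX__________X
X_XXXX__XXXXXXXXXXXX  (repeats tick 1; period 2)
tick 7: X_XXXX__XXXXXXXXXXXX
position 3 holds X

X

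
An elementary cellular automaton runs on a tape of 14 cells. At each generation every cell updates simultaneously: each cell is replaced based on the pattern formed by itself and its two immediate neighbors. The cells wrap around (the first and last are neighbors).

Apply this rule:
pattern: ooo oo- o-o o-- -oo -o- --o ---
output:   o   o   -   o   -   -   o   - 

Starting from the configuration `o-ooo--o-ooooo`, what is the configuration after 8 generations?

o--oooo---oooo
ooo-oooo-o-ooo
ooo--ooo----oo
ooooo-ooo--o-o
ooooo--oooo---
-oooooo-oooo-o
--ooooo--ooo--
-o-oooooo-ooo-

-o-oooooo-ooo-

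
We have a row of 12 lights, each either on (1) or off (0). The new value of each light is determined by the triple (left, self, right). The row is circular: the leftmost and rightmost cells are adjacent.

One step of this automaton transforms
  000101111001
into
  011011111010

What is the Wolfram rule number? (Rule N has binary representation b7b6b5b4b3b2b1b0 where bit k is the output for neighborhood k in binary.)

position 6: 111 → 1  (bit 7 = 1)
position 8: 110 → 1  (bit 6 = 1)
position 4: 101 → 1  (bit 5 = 1)
position 0: 100 → 0  (bit 4 = 0)
position 5: 011 → 1  (bit 3 = 1)
position 3: 010 → 0  (bit 2 = 0)
position 2: 001 → 1  (bit 1 = 1)
position 1: 000 → 1  (bit 0 = 1)
bits b7..b0 = 11101011 = 235

235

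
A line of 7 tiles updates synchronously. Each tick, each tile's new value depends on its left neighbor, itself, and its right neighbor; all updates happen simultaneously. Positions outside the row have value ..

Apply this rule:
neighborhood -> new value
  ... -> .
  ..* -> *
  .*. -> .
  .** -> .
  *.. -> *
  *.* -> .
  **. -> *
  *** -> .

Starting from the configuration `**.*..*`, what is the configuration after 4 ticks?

tick 1: .*..**.
tick 2: *.**.**
tick 3: ...*..*
tick 4: ..*.**.

..*.**.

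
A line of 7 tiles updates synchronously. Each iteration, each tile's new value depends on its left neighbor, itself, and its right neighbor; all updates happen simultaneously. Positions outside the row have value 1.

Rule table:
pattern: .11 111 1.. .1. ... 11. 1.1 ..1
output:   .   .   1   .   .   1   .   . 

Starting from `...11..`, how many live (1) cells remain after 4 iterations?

2

iteration 1: 1...11.
iteration 2: 11...1.
iteration 3: .11....
iteration 4: ..11...
count of 1: 2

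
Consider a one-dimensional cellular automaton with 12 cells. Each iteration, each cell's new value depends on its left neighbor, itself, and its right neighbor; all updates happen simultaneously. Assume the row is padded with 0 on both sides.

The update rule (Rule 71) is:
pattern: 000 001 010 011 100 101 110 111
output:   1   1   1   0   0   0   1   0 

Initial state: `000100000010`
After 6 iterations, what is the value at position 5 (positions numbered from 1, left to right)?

111101111110
000100000010  (repeats iteration 0; period 2)
iteration 6: 000100000010
position 5 holds 0

0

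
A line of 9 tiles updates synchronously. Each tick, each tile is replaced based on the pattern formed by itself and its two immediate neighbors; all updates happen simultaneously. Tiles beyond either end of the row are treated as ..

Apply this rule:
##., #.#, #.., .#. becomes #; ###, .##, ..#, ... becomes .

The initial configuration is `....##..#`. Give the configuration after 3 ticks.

........#

.....##.#
......###
........#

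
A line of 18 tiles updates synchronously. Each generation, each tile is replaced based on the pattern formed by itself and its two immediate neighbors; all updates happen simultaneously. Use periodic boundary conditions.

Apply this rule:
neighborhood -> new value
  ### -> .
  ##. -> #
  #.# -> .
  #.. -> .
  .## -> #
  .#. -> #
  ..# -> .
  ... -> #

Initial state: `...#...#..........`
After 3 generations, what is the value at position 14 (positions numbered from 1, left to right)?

generation 1: ##.#.#.#.#########
generation 2: .#.#.#.#.#........
generation 3: .#.#.#.#.#.#######
position 14 holds #

#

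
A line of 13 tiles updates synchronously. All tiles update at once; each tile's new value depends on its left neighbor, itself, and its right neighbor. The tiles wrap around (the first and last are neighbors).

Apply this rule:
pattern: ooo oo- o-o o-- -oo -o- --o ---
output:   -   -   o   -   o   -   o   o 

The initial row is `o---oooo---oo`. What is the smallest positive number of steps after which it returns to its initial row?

--ooo----ooo-
ooo---oooo---
o---ooo----oo
--ooo---oooo-
ooo---ooo----
o---ooo---ooo
--ooo---ooo--
ooo---ooo---o
----ooo---ooo
-oooo---ooo--
oo----ooo---o
---oooo---ooo
-ooo----ooo--
oo---oooo---o
---ooo----ooo
-ooo---oooo--
oo---ooo----o
---ooo---oooo
-ooo---ooo---
oo---ooo---oo
---ooo---ooo-
oooo---ooo---
o----ooo---oo
--oooo---ooo-
ooo----ooo---
o---oooo---oo

26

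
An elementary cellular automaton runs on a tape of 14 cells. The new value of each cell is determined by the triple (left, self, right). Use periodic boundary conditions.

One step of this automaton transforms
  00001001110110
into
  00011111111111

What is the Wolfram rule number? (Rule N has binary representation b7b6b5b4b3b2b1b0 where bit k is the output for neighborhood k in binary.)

position 8: 111 → 1  (bit 7 = 1)
position 9: 110 → 1  (bit 6 = 1)
position 10: 101 → 1  (bit 5 = 1)
position 5: 100 → 1  (bit 4 = 1)
position 7: 011 → 1  (bit 3 = 1)
position 4: 010 → 1  (bit 2 = 1)
position 3: 001 → 1  (bit 1 = 1)
position 0: 000 → 0  (bit 0 = 0)
bits b7..b0 = 11111110 = 254

254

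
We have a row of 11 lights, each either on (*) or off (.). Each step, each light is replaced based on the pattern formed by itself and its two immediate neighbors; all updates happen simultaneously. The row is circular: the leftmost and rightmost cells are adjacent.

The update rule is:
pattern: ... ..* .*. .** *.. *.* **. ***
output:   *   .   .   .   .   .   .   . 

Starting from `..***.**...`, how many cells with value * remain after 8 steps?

*........**
..******...
*........**  (repeats step 1; period 2)
step 8: ..******...
count of *: 6

6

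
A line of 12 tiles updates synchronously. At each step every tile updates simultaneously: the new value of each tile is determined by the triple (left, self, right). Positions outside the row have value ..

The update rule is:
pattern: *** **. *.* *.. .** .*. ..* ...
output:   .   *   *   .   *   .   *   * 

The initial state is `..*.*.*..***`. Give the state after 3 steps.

*.**..**..*.

step 1: **.*.*..**.*
step 2: ***.*..****.
step 3: *.**..**..*.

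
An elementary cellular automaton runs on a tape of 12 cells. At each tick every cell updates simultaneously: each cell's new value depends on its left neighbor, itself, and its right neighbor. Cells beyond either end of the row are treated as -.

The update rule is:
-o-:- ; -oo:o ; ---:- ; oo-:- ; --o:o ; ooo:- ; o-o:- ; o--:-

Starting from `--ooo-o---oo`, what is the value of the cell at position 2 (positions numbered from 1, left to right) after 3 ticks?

-

-oo------oo-
oo------oo--
o------oo---
position 2 holds -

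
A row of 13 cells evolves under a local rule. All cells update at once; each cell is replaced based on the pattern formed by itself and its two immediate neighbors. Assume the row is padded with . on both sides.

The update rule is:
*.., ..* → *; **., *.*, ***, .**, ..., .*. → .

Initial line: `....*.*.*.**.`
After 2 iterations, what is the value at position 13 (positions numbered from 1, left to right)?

iteration 1: ...*........*
iteration 2: ..*.*......*.
position 13 holds .

.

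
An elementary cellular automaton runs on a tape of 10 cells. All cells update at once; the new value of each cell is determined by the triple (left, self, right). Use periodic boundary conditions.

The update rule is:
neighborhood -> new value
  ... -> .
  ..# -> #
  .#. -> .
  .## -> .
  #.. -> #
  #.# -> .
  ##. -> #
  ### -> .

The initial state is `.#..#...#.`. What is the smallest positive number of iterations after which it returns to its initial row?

#.##.#.#.#
#..#......
.##.#....#
..#..#..#.
.#.##.##.#
....#..#..
...#.##.#.
..#...#..#
##.#.#.##.
.#......#.
#.#....#.#
#..#..#...
.##.##.#.#
..#..#....
.#.##.#...
#...#..#..
.#.#.##.##
......#..#
#....#.##.
.#..#...#.

20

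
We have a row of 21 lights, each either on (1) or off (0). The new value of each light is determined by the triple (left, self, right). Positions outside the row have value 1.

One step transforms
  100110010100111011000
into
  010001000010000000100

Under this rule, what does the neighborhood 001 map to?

At position 2 the neighborhood is 001; the next row has 0 there.

0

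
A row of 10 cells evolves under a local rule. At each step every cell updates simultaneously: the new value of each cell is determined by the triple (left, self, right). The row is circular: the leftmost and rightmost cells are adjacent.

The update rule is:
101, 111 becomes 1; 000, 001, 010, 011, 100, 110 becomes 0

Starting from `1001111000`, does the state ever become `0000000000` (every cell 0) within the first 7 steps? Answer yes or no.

yes

0000110000
0000000000
all cells are 0 at step 2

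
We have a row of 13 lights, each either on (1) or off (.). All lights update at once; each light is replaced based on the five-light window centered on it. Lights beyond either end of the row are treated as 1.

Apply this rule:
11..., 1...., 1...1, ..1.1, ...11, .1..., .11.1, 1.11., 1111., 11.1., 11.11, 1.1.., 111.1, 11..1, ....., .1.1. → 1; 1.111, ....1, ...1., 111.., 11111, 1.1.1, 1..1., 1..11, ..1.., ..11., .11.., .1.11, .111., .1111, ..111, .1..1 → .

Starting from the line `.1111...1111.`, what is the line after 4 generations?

11..1.111.11.

1..1.111..111
.1.1....1....
1.1111...11.1
11..1.111.11.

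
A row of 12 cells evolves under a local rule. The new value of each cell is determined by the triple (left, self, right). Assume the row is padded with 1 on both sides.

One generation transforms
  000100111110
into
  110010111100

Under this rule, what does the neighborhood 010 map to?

0

At position 3 the neighborhood is 010; the next row has 0 there.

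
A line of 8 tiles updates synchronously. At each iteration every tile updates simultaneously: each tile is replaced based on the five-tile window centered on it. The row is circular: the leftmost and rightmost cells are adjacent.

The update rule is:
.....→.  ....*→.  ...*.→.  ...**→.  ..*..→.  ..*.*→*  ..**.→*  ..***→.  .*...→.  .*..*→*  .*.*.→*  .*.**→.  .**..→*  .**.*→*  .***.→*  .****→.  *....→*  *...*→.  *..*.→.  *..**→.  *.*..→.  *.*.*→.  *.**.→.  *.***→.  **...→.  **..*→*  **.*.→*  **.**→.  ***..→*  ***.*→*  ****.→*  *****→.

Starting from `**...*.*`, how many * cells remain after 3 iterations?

iteration 1: **...*..
iteration 2: **....*.
iteration 3: .*.*..*.
count of *: 3

3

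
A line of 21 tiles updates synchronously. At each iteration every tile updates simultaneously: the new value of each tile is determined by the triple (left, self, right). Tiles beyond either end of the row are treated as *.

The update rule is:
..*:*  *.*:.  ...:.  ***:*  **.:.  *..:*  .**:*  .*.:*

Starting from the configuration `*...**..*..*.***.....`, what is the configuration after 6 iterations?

.*.****..*****.******

.*.**.******.**.*...*
.*.*..*****..*..**.**
.*.*******.******..**
.*.******..*****.****
.*.*****.******..****
.*.****..*****.******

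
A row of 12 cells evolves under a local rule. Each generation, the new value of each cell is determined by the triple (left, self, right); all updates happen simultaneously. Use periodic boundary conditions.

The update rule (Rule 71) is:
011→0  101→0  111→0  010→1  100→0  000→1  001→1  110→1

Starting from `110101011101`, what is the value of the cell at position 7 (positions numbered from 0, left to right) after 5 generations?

0

generation 1: 010101000100
generation 2: 110101011101  (repeats generation 0; period 2)
generation 5: 010101000100
position 7 holds 0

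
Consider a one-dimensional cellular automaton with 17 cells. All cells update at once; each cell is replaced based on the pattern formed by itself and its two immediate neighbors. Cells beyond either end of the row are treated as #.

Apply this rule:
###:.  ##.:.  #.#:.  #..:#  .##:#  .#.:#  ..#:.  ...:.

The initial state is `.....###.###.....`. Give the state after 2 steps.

.#...##..##.##...

#....#...#..#....
.#...##..##.##...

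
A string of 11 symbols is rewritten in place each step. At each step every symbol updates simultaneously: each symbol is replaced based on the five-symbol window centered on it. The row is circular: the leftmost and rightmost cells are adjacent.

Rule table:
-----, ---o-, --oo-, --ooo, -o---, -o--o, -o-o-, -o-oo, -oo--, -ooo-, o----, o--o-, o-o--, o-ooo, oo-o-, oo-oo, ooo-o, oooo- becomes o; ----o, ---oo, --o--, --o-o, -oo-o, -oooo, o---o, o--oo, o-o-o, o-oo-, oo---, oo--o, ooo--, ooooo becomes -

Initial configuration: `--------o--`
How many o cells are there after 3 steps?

7

oooooo-o-oo
----ooo-oo-
oo--oooo-o-
count of o: 7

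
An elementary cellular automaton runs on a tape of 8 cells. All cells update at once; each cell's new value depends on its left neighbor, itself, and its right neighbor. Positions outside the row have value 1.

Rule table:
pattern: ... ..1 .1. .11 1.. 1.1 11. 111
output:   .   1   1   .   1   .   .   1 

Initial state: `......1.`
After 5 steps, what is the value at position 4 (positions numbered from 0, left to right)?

.

1....11.
.1..1...
.11111.1
..111...
11.1.1.1
position 4 holds .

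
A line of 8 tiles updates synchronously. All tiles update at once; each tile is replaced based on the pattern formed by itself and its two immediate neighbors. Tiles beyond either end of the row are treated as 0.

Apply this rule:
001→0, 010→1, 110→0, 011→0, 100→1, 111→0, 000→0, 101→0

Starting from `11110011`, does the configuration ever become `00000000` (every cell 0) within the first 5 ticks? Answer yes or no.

yes

tick 1: 00001000
tick 2: 00001100
tick 3: 00000010
tick 4: 00000011
tick 5: 00000000
all cells are 0 at tick 5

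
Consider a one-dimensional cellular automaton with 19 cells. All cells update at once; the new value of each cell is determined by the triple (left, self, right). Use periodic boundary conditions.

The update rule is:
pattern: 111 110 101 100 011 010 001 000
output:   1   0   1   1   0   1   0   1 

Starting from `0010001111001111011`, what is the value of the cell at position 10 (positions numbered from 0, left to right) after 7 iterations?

1

1011100110100110100
1101010001110001110
0011111100101100101
1001111010110010111
0100110111001011011
1110001010101100100
0101101111110010110
position 10 holds 1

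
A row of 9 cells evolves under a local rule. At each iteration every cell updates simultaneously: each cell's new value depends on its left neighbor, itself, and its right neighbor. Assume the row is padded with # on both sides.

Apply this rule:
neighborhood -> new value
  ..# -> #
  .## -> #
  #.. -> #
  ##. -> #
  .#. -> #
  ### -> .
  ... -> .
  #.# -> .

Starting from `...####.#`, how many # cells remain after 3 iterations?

4

iteration 1: #.##..#.#
iteration 2: #.#####.#
iteration 3: #.#...#.#
count of #: 4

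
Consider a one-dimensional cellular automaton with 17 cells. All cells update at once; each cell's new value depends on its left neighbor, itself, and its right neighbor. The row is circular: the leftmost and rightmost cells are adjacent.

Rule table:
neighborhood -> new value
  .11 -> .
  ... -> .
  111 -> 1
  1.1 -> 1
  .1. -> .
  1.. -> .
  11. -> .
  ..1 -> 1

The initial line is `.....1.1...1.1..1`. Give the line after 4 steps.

.1.1...1.1..1....

step 1: ....1.1...1.1..1.
step 2: ...1.1...1.1..1..
step 3: ..1.1...1.1..1...
step 4: .1.1...1.1..1....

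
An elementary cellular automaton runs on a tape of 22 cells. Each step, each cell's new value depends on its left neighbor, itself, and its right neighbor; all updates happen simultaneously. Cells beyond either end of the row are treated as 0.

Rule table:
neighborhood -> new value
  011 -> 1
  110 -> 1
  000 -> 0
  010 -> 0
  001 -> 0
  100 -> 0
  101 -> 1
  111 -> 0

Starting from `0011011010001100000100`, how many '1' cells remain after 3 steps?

step 1: 0011111100001100000000
step 2: 0010000100001100000000
step 3: 0000000000001100000000
count of 1: 2

2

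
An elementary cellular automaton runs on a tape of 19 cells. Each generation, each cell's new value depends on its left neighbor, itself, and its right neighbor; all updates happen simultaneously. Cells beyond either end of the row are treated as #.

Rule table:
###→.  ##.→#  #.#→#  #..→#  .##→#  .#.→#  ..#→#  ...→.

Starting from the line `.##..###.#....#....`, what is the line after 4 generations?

##.#####..####.##.#

######.####..###..#
.....###..####.####
#...##.####..###...
##.#####..####.##.#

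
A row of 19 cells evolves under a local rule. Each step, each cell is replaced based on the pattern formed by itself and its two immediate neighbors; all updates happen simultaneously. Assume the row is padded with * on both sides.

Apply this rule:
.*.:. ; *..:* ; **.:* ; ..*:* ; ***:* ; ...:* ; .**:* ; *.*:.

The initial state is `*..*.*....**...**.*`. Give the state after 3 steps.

*****************.*

***...***********.*
*****************.*
*****************.*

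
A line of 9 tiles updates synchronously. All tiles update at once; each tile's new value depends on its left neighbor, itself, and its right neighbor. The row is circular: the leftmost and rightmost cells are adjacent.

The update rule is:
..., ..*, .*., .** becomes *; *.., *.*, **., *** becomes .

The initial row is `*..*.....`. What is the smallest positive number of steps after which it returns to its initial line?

*.**.****
..*..*...
***.**.**
....*..*.
*****.**.
*.....*..
*.*****.*
..*.....*
.**.*****
.*..*....
**.**.***
...*..*..
****.**.*
.....*..*
.*****.**
.*.....*.
**.*****.
*..*.....

18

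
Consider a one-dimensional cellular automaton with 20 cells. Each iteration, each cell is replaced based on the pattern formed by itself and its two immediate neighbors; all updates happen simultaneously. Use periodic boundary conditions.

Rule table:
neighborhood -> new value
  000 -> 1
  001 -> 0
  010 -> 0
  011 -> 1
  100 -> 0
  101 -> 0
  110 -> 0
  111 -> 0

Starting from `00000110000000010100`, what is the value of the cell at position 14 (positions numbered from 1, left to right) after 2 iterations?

11110100111111000001
00000000100000011101
position 14 holds 0

0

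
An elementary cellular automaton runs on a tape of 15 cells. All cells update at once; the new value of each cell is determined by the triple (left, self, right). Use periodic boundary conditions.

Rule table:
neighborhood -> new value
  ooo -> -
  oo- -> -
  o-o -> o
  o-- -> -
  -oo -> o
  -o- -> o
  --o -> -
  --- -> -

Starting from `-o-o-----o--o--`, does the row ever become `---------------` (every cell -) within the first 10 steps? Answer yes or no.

-ooo-----o--o--
-o-------o--o--
-o-------o--o--  (fixed point — unchanged through step 10)
step 10 is -o-------o--o--, still not uniform -

no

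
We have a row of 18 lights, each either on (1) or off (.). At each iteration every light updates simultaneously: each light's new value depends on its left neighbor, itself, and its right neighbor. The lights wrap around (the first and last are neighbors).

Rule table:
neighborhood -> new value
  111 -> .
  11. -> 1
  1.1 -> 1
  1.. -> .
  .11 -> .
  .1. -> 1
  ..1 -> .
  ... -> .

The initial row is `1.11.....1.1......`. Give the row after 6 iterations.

...1.......1......

11.1.....111......
.111.......1......
...1.......1......
...1.......1......  (fixed point — unchanged through iteration 6)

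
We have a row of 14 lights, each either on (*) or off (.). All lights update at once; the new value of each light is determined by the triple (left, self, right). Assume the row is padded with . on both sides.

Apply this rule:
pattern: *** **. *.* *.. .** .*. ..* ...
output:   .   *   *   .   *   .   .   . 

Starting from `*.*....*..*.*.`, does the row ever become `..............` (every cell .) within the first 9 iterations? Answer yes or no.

yes

iteration 1: .*.........*..
iteration 2: ..............
all cells are . at iteration 2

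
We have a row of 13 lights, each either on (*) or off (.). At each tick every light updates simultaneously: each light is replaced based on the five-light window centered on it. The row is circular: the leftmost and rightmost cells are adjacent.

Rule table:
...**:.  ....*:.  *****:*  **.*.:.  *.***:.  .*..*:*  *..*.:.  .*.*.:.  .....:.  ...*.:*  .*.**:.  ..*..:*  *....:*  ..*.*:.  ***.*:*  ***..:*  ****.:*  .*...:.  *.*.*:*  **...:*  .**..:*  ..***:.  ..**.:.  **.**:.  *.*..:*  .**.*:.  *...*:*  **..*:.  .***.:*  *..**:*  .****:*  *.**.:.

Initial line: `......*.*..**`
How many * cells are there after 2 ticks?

10

**...*..***.*
********.**..
count of *: 10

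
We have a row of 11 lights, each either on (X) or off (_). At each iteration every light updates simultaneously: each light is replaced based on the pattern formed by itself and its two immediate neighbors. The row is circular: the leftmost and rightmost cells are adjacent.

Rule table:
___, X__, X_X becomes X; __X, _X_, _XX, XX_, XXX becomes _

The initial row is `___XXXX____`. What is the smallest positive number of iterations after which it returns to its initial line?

XX_____XXXX
__XXXX_____
X_____XXXXX
_XXXX______
_____XXXXXX
XXXX_______
____XXXXXX_
XXX_______X
___XXXXXX__
XX_______XX
__XXXXXX___
X_______XXX
_XXXXXX____
_______XXXX
XXXXXX_____
______XXXX_
XXXXX_____X
_____XXXX__
XXXX_____XX
____XXXX___
XXX_____XXX
___XXXX____

22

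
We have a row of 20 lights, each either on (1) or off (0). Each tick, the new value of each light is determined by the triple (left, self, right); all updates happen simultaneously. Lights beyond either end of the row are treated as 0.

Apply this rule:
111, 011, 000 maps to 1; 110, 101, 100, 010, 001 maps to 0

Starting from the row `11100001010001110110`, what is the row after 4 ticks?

tick 1: 11001100000101100100
tick 2: 10001001110001000001
tick 3: 00100001100100011100
tick 4: 10001101000001011001

10001101000001011001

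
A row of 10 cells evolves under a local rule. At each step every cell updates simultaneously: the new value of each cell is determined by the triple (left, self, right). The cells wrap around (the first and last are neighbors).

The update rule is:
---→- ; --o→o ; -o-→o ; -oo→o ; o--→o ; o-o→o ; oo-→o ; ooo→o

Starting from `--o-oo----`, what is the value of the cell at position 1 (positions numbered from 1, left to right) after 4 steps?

-oooooo---
oooooooo--
oooooooooo
oooooooooo
position 1 holds o

o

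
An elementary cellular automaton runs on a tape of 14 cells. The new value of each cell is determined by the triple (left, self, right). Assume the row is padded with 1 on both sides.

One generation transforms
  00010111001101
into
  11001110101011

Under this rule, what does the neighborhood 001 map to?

At position 2 the neighborhood is 001; the next row has 0 there.

0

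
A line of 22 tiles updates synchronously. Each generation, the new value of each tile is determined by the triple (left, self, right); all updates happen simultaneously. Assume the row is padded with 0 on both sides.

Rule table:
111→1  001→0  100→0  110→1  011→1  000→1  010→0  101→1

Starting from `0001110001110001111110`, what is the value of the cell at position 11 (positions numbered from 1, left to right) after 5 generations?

1

1101110101110101111110
1111111011111011111110
1111111111111111111110
1111111111111111111110  (fixed point — unchanged through generation 5)
position 11 holds 1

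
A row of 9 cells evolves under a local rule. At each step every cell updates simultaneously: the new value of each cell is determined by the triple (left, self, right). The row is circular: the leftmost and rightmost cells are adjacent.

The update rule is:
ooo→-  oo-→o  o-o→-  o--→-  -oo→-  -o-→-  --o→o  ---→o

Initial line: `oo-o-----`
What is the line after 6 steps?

oooo--o-o

step 1: -o---oooo
step 2: ---oo---o
step 3: -oo-o-oo-
step 4: o-o----o-
step 5: ----ooo--
step 6: oooo--o-o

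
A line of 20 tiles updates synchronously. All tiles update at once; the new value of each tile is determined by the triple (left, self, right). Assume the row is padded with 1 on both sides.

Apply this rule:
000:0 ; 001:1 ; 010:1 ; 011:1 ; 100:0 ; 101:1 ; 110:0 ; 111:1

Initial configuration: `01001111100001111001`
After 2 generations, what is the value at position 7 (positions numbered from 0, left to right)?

generation 1: 11011111000011110011
generation 2: 10111110000111100111
position 7 holds 0

0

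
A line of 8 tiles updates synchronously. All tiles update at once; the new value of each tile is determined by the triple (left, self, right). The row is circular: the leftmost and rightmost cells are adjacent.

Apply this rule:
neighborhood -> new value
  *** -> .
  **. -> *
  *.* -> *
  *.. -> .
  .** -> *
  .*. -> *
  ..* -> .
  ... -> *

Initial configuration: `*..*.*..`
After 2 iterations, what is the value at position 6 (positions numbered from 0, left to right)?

.

iteration 1: *..***..
iteration 2: *..*.*..
position 6 holds .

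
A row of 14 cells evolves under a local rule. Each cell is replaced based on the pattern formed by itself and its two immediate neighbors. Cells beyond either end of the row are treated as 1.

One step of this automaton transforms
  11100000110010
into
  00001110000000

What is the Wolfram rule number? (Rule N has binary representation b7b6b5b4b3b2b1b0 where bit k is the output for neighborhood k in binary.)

position 0: 111 → 0  (bit 7 = 0)
position 2: 110 → 0  (bit 6 = 0)
position 13: 101 → 0  (bit 5 = 0)
position 3: 100 → 0  (bit 4 = 0)
position 8: 011 → 0  (bit 3 = 0)
position 12: 010 → 0  (bit 2 = 0)
position 7: 001 → 0  (bit 1 = 0)
position 4: 000 → 1  (bit 0 = 1)
bits b7..b0 = 00000001 = 1

1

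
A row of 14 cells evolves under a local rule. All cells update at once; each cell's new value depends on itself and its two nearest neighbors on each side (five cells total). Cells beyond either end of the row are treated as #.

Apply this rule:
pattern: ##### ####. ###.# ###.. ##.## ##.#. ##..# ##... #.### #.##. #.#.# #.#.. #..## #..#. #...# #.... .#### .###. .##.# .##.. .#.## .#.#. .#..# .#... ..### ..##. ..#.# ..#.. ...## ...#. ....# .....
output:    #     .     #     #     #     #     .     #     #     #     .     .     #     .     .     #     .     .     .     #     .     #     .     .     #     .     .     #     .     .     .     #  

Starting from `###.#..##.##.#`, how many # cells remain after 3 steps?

6

step 1: #.##..#..##.##
step 2: ####..#.#..##.
step 3: ##.#...#..#..#
count of #: 6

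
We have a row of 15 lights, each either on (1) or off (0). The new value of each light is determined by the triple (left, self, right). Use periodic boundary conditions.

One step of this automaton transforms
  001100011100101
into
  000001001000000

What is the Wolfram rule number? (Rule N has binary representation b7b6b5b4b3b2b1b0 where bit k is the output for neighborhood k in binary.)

position 8: 111 → 1  (bit 7 = 1)
position 3: 110 → 0  (bit 6 = 0)
position 13: 101 → 0  (bit 5 = 0)
position 0: 100 → 0  (bit 4 = 0)
position 2: 011 → 0  (bit 3 = 0)
position 12: 010 → 0  (bit 2 = 0)
position 1: 001 → 0  (bit 1 = 0)
position 5: 000 → 1  (bit 0 = 1)
bits b7..b0 = 10000001 = 129

129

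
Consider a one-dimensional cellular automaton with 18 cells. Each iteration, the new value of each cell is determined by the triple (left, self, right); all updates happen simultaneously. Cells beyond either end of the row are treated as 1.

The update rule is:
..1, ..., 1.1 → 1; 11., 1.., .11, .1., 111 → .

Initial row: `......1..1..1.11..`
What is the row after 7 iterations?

.11111..1..1.1...1
1......1..1.1..11.
..11111..1.1..1..1
.1......1.1..1..1.
1..11111.1..1..1.1
..1.....1..1..1.1.
.1..1111..1..1.1.1

.1..1111..1..1.1.1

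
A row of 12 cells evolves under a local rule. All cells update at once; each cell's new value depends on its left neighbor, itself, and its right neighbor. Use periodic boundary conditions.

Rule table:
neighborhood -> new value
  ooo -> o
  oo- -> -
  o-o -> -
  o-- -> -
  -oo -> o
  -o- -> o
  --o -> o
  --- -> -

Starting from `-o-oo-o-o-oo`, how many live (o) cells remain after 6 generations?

7

-o-o--o-o-o-
oo-o-oo-o-o-
o--o-o--o-o-
o-oo-o-oo-o-
o-o--o-o--o-
o-o-oo-o-oo-
count of o: 7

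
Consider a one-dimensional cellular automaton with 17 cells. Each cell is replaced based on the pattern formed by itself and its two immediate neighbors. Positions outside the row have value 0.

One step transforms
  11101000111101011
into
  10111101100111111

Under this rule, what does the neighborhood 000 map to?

0

At position 6 the neighborhood is 000; the next row has 0 there.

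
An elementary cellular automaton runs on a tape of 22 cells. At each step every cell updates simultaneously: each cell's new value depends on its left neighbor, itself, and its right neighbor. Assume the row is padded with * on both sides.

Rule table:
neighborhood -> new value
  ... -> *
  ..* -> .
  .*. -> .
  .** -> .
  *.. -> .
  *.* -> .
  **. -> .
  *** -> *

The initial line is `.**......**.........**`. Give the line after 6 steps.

...********..***..**..

....****....*******..*
.**..**..**..*****....
..............***..**.
.************..*......
..**********.....****.
...********..***..**..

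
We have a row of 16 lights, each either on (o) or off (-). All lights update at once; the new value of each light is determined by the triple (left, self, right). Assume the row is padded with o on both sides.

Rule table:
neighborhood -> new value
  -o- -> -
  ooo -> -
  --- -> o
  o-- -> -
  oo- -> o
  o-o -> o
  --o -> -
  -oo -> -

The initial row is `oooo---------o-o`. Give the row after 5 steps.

---o-ooooooo--o-
-o--o------o---o
o-----oooo---o--
o-ooo----o-o----
oo--o-oo--o--oo-

oo--o-oo--o--oo-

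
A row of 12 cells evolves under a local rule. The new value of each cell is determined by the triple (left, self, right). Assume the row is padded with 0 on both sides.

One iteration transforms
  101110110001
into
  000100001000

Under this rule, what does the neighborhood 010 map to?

0

At position 0 the neighborhood is 010; the next row has 0 there.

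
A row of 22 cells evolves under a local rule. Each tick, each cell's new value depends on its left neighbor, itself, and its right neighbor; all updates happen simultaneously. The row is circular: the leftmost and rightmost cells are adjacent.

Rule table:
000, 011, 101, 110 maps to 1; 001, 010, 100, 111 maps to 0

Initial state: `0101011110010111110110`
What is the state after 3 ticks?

0001010110011110100001

tick 1: 0010110010001100011110
tick 2: 1001110000101101010010
tick 3: 0001010110011110100001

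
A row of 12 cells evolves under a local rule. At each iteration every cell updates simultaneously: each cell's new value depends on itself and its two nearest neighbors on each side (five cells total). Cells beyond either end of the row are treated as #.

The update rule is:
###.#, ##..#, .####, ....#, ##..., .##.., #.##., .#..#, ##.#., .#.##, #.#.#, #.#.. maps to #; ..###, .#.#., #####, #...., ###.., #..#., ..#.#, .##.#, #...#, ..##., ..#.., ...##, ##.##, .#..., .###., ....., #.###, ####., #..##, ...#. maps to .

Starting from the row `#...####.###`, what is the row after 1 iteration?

.#...#.#..#.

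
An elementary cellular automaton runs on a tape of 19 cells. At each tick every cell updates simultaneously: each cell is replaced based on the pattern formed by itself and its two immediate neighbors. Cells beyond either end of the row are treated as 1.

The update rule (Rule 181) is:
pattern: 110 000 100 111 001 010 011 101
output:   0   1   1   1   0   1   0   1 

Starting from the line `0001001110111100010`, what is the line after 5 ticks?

0111110110010101100

1101100101011011011
1010010111100100101
0111011011010110110
1010100100111001001
0111110110010101100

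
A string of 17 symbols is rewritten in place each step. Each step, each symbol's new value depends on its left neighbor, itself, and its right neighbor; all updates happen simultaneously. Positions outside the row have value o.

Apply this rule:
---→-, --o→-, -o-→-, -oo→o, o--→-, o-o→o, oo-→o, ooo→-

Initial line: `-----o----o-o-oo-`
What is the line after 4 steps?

------------oo---

-----------o-oooo
------------oo---
------------oo---  (fixed point — unchanged through step 4)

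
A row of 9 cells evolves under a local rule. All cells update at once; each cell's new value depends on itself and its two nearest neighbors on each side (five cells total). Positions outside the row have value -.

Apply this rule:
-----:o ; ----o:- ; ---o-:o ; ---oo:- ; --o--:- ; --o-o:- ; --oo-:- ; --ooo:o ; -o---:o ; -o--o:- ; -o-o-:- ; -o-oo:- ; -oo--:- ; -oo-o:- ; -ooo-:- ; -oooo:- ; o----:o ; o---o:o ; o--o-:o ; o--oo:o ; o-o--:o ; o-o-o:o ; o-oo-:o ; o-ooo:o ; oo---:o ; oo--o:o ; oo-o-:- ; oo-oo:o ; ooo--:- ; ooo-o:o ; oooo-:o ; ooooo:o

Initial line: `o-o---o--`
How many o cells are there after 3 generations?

4

--oooo-oo
--o-oooo-
-o--o-o-o
count of o: 4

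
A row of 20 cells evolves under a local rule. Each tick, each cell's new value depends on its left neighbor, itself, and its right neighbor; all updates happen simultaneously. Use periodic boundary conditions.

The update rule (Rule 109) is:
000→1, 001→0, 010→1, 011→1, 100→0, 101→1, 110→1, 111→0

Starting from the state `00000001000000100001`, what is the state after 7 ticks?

11111101010011111111

01111101011110101101
11000111110011111111
01010100010010000000
01111101010010111111
11000111110011100001
01010100010010101101
11111101010011111111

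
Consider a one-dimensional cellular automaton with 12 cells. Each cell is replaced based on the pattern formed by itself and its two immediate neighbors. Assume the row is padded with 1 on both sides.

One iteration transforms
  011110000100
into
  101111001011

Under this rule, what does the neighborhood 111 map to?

At position 2 the neighborhood is 111; the next row has 1 there.

1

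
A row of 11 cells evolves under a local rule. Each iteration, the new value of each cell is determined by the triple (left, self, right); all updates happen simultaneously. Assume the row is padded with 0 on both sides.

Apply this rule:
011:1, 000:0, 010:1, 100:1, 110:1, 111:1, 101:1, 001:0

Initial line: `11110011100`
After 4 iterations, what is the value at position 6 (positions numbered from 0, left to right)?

iteration 1: 11111011110
iteration 2: 11111111111
iteration 3: 11111111111  (fixed point — unchanged through iteration 4)
position 6 holds 1

1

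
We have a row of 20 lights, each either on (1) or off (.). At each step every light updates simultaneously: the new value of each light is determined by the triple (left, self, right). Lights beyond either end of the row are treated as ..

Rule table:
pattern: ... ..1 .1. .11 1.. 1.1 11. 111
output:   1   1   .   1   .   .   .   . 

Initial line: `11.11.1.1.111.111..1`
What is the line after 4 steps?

1..1......1...1...1.
..1..11111..11..11..
11..11.....11..11..1
1..11..11111..11..1.

1..11..11111..11..1.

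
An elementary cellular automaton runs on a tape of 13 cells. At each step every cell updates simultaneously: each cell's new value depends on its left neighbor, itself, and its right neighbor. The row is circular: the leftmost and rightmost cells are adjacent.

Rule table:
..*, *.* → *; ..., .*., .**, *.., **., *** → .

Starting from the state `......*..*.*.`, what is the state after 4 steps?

..*..*.*.....

.....*..*.*..
....*..*.*...
...*..*.*....
..*..*.*.....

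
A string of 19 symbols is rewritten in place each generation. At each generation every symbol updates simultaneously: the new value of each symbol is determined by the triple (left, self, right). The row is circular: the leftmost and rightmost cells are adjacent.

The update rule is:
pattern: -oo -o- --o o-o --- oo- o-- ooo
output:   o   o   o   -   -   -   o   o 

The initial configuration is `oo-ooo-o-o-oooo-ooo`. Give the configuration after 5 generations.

o--oo--oo--ooooo--o

generation 1: o--oo--o-o-ooo--ooo
generation 2: -ooo-ooo-o-oo-ooooo
generation 3: -oo--oo--o-o--oooo-
generation 4: oo-ooo-ooo-oooooo-o
generation 5: o--oo--oo--ooooo--o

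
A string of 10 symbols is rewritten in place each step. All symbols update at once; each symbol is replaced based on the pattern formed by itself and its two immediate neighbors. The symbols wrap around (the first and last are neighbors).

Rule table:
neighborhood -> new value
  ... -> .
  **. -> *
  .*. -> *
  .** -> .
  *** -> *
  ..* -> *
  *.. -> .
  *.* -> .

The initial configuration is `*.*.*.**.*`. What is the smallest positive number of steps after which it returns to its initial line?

2

*.*.*..*..
*.*.*.**.*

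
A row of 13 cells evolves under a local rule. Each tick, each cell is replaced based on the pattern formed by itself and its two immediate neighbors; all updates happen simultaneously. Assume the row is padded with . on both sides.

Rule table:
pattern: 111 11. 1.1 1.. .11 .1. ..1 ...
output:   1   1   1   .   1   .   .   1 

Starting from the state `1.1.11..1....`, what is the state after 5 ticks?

.111111111111

.1.111....111
..1111.11.111
1.11111111111
.111111111111
.111111111111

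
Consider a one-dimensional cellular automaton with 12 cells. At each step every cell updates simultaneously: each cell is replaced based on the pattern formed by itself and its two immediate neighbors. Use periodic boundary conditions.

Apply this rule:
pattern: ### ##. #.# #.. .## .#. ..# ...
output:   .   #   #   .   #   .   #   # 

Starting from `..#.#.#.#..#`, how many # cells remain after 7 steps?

5

step 1: .#.#.#.#..#.
step 2: #.#.#.#..#..
step 3: .#.#.#..#..#
step 4: #.#.#..#..#.
step 5: .#.#..#..#.#
step 6: #.#..#..#.#.
step 7: .#..#..#.#.#
count of #: 5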